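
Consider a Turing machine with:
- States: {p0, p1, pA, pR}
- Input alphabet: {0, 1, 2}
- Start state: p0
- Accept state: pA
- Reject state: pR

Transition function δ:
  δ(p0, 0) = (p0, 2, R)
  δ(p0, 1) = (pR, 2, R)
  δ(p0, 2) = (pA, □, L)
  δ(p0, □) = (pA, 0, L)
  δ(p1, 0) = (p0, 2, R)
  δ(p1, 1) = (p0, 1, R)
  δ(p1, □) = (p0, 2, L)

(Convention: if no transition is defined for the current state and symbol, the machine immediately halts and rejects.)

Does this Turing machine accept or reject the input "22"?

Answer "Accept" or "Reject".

Execution trace:
Initial: [p0]22
Step 1: δ(p0, 2) = (pA, □, L) → [pA]□□2

The machine reaches the accept state pA and halts.

Answer: Accept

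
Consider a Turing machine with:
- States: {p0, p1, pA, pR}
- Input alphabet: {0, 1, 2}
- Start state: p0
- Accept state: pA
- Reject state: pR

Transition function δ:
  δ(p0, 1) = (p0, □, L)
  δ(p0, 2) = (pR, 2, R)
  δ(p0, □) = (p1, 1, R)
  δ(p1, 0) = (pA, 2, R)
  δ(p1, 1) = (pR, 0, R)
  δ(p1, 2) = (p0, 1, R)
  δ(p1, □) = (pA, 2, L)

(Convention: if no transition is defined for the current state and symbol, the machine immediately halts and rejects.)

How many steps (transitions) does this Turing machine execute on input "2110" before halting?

Execution trace:
Initial: [p0]2110
Step 1: δ(p0, 2) = (pR, 2, R) → 2[pR]110

The machine reaches the reject state pR and halts.

The machine executed 1 step before halting.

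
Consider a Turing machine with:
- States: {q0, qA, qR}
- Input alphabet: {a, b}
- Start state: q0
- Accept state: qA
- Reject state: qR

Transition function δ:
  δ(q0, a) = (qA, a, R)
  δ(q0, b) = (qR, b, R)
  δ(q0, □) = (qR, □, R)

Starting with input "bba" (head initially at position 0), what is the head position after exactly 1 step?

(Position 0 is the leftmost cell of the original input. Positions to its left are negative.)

Execution trace (head position shown):
Step 0: [q0]bba  (head at position 0)
Step 1: move right → b[qR]ba  (head at position 1)

After 1 step, the head is at position 1.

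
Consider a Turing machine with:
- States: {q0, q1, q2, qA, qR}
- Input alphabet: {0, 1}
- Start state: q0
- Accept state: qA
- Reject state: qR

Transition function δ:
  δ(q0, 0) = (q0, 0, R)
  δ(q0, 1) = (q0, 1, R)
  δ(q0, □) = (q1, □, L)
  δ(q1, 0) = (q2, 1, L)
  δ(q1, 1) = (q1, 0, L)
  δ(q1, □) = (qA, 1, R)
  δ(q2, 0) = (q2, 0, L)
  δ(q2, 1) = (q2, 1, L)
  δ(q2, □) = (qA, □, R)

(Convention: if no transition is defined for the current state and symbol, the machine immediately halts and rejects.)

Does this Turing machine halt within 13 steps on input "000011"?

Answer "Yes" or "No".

Execution trace:
Initial: [q0]000011
Step 1: δ(q0, 0) = (q0, 0, R) → 0[q0]00011
Step 2: δ(q0, 0) = (q0, 0, R) → 00[q0]0011
Step 3: δ(q0, 0) = (q0, 0, R) → 000[q0]011
Step 4: δ(q0, 0) = (q0, 0, R) → 0000[q0]11
Step 5: δ(q0, 1) = (q0, 1, R) → 00001[q0]1
Step 6: δ(q0, 1) = (q0, 1, R) → 000011[q0]□
Step 7: δ(q0, □) = (q1, □, L) → 00001[q1]1□
Step 8: δ(q1, 1) = (q1, 0, L) → 0000[q1]10□
Step 9: δ(q1, 1) = (q1, 0, L) → 000[q1]000□
Step 10: δ(q1, 0) = (q2, 1, L) → 00[q2]0100□
Step 11: δ(q2, 0) = (q2, 0, L) → 0[q2]00100□
Step 12: δ(q2, 0) = (q2, 0, L) → [q2]000100□
Step 13: δ(q2, 0) = (q2, 0, L) → [q2]□000100□

The machine has not reached a halting state after 13 steps.
The machine did not halt within the 13-step bound.

Answer: No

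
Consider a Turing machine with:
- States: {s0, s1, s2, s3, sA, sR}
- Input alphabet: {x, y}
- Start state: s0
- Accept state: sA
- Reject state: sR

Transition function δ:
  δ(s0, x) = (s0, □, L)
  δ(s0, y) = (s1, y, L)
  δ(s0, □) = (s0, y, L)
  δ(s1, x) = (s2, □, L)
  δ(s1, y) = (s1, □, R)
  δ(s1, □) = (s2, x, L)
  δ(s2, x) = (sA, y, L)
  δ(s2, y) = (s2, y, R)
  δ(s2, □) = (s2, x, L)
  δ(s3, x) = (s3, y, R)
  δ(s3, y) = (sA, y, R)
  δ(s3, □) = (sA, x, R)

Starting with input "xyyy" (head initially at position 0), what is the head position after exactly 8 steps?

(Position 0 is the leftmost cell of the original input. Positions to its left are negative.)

Execution trace (head position shown):
Step 0: [s0]xyyy  (head at position 0)
Step 1: move left → [s0]□□yyy  (head at position -1)
Step 2: move left → [s0]□y□yyy  (head at position -2)
Step 3: move left → [s0]□yy□yyy  (head at position -3)
Step 4: move left → [s0]□yyy□yyy  (head at position -4)
Step 5: move left → [s0]□yyyy□yyy  (head at position -5)
Step 6: move left → [s0]□yyyyy□yyy  (head at position -6)
Step 7: move left → [s0]□yyyyyy□yyy  (head at position -7)
Step 8: move left → [s0]□yyyyyyy□yyy  (head at position -8)

After 8 steps, the head is at position -8.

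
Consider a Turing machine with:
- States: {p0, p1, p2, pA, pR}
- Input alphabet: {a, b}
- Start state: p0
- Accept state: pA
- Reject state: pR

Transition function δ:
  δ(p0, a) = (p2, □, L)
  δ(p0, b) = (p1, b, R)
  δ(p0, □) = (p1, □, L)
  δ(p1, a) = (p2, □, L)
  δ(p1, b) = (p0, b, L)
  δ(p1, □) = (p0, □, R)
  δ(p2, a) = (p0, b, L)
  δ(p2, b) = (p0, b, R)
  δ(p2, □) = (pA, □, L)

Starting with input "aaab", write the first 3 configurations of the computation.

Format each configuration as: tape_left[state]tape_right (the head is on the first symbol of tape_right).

Transitions applied:
Step 1: δ(p0, a) = (p2, □, L)
Step 2: δ(p2, □) = (pA, □, L)

The first 3 configurations are:
[p0]aaab ⊢ [p2]□□aab ⊢ [pA]□□□aab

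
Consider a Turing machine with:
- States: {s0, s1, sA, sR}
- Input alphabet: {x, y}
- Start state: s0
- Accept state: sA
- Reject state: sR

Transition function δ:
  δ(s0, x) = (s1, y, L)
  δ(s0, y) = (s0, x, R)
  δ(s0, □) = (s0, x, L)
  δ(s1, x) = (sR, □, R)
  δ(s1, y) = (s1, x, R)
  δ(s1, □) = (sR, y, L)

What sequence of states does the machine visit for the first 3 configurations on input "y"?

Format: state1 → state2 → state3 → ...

Execution trace:
Initial: [s0]y
Step 1: δ(s0, y) = (s0, x, R) → x[s0]□
Step 2: δ(s0, □) = (s0, x, L) → [s0]xx

State sequence: s0 → s0 → s0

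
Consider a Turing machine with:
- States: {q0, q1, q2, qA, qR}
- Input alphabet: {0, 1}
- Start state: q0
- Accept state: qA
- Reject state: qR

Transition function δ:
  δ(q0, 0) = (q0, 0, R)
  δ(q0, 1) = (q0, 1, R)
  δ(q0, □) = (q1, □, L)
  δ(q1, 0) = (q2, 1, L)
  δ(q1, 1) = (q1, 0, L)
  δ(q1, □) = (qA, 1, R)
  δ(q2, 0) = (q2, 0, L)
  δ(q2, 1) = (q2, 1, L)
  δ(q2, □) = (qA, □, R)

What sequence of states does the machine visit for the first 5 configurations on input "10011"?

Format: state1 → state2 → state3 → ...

Execution trace:
Initial: [q0]10011
Step 1: δ(q0, 1) = (q0, 1, R) → 1[q0]0011
Step 2: δ(q0, 0) = (q0, 0, R) → 10[q0]011
Step 3: δ(q0, 0) = (q0, 0, R) → 100[q0]11
Step 4: δ(q0, 1) = (q0, 1, R) → 1001[q0]1

State sequence: q0 → q0 → q0 → q0 → q0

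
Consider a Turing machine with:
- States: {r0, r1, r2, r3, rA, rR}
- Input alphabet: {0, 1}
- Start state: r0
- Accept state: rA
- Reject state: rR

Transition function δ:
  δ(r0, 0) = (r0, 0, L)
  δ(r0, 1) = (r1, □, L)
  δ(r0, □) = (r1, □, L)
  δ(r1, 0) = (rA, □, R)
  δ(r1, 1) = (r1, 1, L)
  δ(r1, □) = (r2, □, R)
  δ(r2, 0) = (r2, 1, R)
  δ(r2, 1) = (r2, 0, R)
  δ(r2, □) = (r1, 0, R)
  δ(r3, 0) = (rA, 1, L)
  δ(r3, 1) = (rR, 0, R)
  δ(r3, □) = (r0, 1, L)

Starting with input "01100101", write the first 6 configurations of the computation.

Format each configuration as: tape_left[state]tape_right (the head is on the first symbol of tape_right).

Transitions applied:
Step 1: δ(r0, 0) = (r0, 0, L)
Step 2: δ(r0, □) = (r1, □, L)
Step 3: δ(r1, □) = (r2, □, R)
Step 4: δ(r2, □) = (r1, 0, R)
Step 5: δ(r1, 0) = (rA, □, R)

The first 6 configurations are:
[r0]01100101 ⊢ [r0]□01100101 ⊢ [r1]□□01100101 ⊢ □[r2]□01100101 ⊢ □0[r1]01100101 ⊢ □0□[rA]1100101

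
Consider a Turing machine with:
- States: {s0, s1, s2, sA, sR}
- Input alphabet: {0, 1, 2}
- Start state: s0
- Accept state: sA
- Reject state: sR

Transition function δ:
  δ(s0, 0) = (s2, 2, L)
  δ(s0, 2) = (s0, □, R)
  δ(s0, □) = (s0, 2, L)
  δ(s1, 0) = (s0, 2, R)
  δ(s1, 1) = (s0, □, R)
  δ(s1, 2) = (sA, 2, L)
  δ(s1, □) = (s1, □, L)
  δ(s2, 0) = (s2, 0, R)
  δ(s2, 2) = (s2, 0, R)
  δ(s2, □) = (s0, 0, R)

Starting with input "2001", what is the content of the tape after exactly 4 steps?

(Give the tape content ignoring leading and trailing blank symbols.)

Execution trace:
Initial: [s0]2001
Step 1: δ(s0, 2) = (s0, □, R) → □[s0]001
Step 2: δ(s0, 0) = (s2, 2, L) → [s2]□201
Step 3: δ(s2, □) = (s0, 0, R) → 0[s0]201
Step 4: δ(s0, 2) = (s0, □, R) → 0□[s0]01

After 4 steps, the tape (ignoring leading/trailing blanks) is: 0□01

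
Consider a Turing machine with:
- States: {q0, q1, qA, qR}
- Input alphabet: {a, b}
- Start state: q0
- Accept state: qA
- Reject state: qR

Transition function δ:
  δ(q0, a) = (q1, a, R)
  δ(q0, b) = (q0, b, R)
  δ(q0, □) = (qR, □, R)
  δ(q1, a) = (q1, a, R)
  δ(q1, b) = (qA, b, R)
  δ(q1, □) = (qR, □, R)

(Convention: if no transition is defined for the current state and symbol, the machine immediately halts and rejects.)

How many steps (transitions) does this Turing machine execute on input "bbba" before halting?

Execution trace:
Initial: [q0]bbba
Step 1: δ(q0, b) = (q0, b, R) → b[q0]bba
Step 2: δ(q0, b) = (q0, b, R) → bb[q0]ba
Step 3: δ(q0, b) = (q0, b, R) → bbb[q0]a
Step 4: δ(q0, a) = (q1, a, R) → bbba[q1]□
Step 5: δ(q1, □) = (qR, □, R) → bbba□[qR]□

The machine reaches the reject state qR and halts.

The machine executed 5 steps before halting.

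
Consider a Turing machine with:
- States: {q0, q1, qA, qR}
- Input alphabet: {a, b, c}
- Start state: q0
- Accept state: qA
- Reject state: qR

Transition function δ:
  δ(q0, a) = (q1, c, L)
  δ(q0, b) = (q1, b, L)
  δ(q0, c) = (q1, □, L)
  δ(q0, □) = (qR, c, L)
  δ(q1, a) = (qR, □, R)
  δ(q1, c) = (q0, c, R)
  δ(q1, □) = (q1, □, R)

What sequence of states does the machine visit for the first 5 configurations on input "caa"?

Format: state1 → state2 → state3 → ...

Execution trace:
Initial: [q0]caa
Step 1: δ(q0, c) = (q1, □, L) → [q1]□□aa
Step 2: δ(q1, □) = (q1, □, R) → □[q1]□aa
Step 3: δ(q1, □) = (q1, □, R) → □□[q1]aa
Step 4: δ(q1, a) = (qR, □, R) → □□□[qR]a

The machine reaches the reject state qR and halts.

State sequence: q0 → q1 → q1 → q1 → qR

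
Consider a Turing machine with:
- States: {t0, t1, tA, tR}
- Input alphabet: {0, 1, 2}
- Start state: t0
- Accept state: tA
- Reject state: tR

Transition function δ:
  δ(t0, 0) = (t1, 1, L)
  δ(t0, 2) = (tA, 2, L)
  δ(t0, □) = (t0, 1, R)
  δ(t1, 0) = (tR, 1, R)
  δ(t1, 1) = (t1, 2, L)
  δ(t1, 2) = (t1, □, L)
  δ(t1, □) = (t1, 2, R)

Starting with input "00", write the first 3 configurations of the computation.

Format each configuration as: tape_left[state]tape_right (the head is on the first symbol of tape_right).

Transitions applied:
Step 1: δ(t0, 0) = (t1, 1, L)
Step 2: δ(t1, □) = (t1, 2, R)

The first 3 configurations are:
[t0]00 ⊢ [t1]□10 ⊢ 2[t1]10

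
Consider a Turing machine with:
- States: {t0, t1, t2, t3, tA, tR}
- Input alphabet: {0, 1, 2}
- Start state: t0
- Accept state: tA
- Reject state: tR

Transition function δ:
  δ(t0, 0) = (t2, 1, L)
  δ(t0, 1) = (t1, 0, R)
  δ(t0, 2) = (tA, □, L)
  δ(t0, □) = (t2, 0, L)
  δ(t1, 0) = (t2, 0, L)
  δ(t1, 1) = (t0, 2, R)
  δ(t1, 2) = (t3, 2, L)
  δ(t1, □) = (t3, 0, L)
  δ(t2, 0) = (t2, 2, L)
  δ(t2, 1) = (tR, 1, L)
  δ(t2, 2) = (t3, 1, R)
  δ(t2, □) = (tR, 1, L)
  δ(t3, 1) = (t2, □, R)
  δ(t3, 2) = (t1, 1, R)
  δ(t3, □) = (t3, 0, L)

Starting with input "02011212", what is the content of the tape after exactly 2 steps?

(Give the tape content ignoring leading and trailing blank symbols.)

Execution trace:
Initial: [t0]02011212
Step 1: δ(t0, 0) = (t2, 1, L) → [t2]□12011212
Step 2: δ(t2, □) = (tR, 1, L) → [tR]□112011212

The machine reaches the reject state tR and halts.

After 2 steps, the tape (ignoring leading/trailing blanks) is: 112011212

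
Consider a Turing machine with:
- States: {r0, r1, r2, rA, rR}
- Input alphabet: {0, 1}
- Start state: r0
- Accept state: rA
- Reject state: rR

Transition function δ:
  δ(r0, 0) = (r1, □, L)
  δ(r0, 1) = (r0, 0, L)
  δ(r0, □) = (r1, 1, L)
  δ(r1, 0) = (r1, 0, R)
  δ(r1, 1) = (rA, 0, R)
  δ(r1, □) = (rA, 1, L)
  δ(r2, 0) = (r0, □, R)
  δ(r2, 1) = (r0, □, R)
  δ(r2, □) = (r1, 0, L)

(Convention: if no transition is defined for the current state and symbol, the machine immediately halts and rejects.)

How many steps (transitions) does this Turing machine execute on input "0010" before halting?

Execution trace:
Initial: [r0]0010
Step 1: δ(r0, 0) = (r1, □, L) → [r1]□□010
Step 2: δ(r1, □) = (rA, 1, L) → [rA]□1□010

The machine reaches the accept state rA and halts.

The machine executed 2 steps before halting.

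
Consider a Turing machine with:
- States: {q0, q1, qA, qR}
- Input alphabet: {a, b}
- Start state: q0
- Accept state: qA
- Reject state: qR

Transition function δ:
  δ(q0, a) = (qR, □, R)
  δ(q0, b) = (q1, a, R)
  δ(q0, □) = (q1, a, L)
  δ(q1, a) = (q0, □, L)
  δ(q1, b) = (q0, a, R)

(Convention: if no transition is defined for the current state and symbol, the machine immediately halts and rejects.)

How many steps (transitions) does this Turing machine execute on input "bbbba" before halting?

Execution trace:
Initial: [q0]bbbba
Step 1: δ(q0, b) = (q1, a, R) → a[q1]bbba
Step 2: δ(q1, b) = (q0, a, R) → aa[q0]bba
Step 3: δ(q0, b) = (q1, a, R) → aaa[q1]ba
Step 4: δ(q1, b) = (q0, a, R) → aaaa[q0]a
Step 5: δ(q0, a) = (qR, □, R) → aaaa□[qR]□

The machine reaches the reject state qR and halts.

The machine executed 5 steps before halting.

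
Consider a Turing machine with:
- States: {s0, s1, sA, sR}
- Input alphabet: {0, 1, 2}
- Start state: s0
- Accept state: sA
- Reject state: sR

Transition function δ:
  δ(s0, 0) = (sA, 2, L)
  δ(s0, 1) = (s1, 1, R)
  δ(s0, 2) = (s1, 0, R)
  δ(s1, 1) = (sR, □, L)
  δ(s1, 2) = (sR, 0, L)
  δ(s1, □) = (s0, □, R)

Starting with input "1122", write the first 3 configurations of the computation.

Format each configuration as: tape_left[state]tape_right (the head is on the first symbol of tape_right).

Transitions applied:
Step 1: δ(s0, 1) = (s1, 1, R)
Step 2: δ(s1, 1) = (sR, □, L)

The first 3 configurations are:
[s0]1122 ⊢ 1[s1]122 ⊢ [sR]1□22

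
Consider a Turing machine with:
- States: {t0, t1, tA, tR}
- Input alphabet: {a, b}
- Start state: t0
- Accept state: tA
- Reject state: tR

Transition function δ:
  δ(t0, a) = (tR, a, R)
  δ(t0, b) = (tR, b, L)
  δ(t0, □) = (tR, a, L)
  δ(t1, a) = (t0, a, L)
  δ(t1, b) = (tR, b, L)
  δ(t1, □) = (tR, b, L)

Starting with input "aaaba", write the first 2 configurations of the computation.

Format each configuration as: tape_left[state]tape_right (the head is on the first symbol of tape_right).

Transitions applied:
Step 1: δ(t0, a) = (tR, a, R)

The first 2 configurations are:
[t0]aaaba ⊢ a[tR]aaba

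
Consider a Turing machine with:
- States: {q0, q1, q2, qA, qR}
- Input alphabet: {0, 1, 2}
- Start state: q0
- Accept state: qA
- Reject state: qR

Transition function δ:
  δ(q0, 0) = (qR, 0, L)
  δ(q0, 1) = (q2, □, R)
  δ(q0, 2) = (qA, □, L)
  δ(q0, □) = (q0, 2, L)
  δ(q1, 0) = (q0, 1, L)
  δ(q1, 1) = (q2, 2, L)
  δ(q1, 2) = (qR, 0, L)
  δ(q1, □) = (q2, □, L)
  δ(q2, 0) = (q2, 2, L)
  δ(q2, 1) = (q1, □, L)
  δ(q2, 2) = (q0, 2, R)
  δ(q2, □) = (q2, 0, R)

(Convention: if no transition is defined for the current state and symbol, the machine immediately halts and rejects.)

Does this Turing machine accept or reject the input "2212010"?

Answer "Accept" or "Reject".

Execution trace:
Initial: [q0]2212010
Step 1: δ(q0, 2) = (qA, □, L) → [qA]□□212010

The machine reaches the accept state qA and halts.

Answer: Accept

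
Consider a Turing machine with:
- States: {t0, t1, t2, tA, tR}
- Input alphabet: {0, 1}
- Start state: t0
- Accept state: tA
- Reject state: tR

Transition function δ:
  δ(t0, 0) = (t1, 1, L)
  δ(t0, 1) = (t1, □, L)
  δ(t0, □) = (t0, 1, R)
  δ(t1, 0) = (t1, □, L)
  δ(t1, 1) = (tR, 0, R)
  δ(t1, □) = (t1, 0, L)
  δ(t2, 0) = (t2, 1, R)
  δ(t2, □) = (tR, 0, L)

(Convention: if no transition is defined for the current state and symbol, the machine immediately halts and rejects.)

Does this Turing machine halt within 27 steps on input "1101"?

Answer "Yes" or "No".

Execution trace:
Initial: [t0]1101
Step 1: δ(t0, 1) = (t1, □, L) → [t1]□□101
Step 2: δ(t1, □) = (t1, 0, L) → [t1]□0□101
Step 3: δ(t1, □) = (t1, 0, L) → [t1]□00□101
Step 4: δ(t1, □) = (t1, 0, L) → [t1]□000□101
Step 5: δ(t1, □) = (t1, 0, L) → [t1]□0000□101
Step 6: δ(t1, □) = (t1, 0, L) → [t1]□00000□101
Step 7: δ(t1, □) = (t1, 0, L) → [t1]□000000□101
Step 8: δ(t1, □) = (t1, 0, L) → [t1]□0000000□101
Step 9: δ(t1, □) = (t1, 0, L) → [t1]□00000000□101
Step 10: δ(t1, □) = (t1, 0, L) → [t1]□000000000□101
Step 11: δ(t1, □) = (t1, 0, L) → [t1]□0000000000□101
Step 12: δ(t1, □) = (t1, 0, L) → [t1]□00000000000□101
Step 13: δ(t1, □) = (t1, 0, L) → [t1]□000000000000□101
Step 14: δ(t1, □) = (t1, 0, L) → [t1]□0000000000000□101
Step 15: δ(t1, □) = (t1, 0, L) → [t1]□00000000000000□101
Step 16: δ(t1, □) = (t1, 0, L) → [t1]□000000000000000□101
Step 17: δ(t1, □) = (t1, 0, L) → [t1]□0000000000000000□101
Step 18: δ(t1, □) = (t1, 0, L) → [t1]□00000000000000000□101
Step 19: δ(t1, □) = (t1, 0, L) → [t1]□000000000000000000□101
Step 20: δ(t1, □) = (t1, 0, L) → [t1]□0000000000000000000□101
Step 21: δ(t1, □) = (t1, 0, L) → [t1]□00000000000000000000□101
Step 22: δ(t1, □) = (t1, 0, L) → [t1]□000000000000000000000□101
Step 23: δ(t1, □) = (t1, 0, L) → [t1]□0000000000000000000000□101
Step 24: δ(t1, □) = (t1, 0, L) → [t1]□00000000000000000000000□101
Step 25: δ(t1, □) = (t1, 0, L) → [t1]□000000000000000000000000□101
Step 26: δ(t1, □) = (t1, 0, L) → [t1]□0000000000000000000000000□101
Step 27: δ(t1, □) = (t1, 0, L) → [t1]□00000000000000000000000000□101

The machine has not reached a halting state after 27 steps.
The machine did not halt within the 27-step bound.

Answer: No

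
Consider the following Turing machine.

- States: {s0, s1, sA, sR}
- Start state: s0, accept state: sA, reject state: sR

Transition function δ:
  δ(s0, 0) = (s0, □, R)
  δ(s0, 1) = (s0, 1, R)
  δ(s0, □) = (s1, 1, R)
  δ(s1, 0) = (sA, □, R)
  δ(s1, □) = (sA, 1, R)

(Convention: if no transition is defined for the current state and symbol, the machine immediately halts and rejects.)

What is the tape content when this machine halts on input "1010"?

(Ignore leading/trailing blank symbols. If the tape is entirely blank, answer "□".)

Execution trace:
Initial: [s0]1010
Step 1: δ(s0, 1) = (s0, 1, R) → 1[s0]010
Step 2: δ(s0, 0) = (s0, □, R) → 1□[s0]10
Step 3: δ(s0, 1) = (s0, 1, R) → 1□1[s0]0
Step 4: δ(s0, 0) = (s0, □, R) → 1□1□[s0]□
Step 5: δ(s0, □) = (s1, 1, R) → 1□1□1[s1]□
Step 6: δ(s1, □) = (sA, 1, R) → 1□1□11[sA]□

The machine reaches the accept state sA and halts.

Final tape (ignoring leading/trailing blanks): 1□1□11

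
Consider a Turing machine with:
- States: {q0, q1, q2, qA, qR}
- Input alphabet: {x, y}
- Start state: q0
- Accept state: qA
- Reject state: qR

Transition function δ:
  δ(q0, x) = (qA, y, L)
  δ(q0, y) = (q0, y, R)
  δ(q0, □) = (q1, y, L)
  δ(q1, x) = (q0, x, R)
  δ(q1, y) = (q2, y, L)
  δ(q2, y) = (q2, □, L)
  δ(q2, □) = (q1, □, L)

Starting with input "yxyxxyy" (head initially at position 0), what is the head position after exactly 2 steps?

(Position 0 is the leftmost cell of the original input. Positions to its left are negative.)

Execution trace (head position shown):
Step 0: [q0]yxyxxyy  (head at position 0)
Step 1: move right → y[q0]xyxxyy  (head at position 1)
Step 2: move left → [qA]yyyxxyy  (head at position 0)

After 2 steps, the head is at position 0.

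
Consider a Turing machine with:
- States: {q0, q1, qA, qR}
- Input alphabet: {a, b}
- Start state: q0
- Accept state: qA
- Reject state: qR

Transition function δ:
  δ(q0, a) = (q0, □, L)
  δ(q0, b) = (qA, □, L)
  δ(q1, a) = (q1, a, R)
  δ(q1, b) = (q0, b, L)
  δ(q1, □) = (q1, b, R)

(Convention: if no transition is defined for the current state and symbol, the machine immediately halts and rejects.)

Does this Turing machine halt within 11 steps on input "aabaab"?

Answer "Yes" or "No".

Execution trace:
Initial: [q0]aabaab
Step 1: δ(q0, a) = (q0, □, L) → [q0]□□abaab

No transition is defined for δ(q0, □). By convention the machine halts and rejects.
The machine halted after 1 step (within the 11-step bound).

Answer: Yes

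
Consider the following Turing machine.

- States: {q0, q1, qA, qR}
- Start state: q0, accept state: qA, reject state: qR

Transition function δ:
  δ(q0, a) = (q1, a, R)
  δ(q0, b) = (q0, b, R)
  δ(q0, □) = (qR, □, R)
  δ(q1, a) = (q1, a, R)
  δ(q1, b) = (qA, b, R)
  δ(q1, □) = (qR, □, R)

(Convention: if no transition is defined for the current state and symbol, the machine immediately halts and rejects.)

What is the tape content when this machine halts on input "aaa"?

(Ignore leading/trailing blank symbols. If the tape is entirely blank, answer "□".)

Execution trace:
Initial: [q0]aaa
Step 1: δ(q0, a) = (q1, a, R) → a[q1]aa
Step 2: δ(q1, a) = (q1, a, R) → aa[q1]a
Step 3: δ(q1, a) = (q1, a, R) → aaa[q1]□
Step 4: δ(q1, □) = (qR, □, R) → aaa□[qR]□

The machine reaches the reject state qR and halts.

Final tape (ignoring leading/trailing blanks): aaa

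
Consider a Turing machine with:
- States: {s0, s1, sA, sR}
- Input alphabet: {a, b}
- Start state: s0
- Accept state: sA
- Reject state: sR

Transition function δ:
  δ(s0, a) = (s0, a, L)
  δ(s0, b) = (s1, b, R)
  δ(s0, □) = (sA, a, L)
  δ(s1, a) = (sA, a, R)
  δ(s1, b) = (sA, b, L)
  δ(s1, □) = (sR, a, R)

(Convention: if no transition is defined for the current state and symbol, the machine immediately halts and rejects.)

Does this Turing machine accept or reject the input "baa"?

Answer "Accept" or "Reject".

Execution trace:
Initial: [s0]baa
Step 1: δ(s0, b) = (s1, b, R) → b[s1]aa
Step 2: δ(s1, a) = (sA, a, R) → ba[sA]a

The machine reaches the accept state sA and halts.

Answer: Accept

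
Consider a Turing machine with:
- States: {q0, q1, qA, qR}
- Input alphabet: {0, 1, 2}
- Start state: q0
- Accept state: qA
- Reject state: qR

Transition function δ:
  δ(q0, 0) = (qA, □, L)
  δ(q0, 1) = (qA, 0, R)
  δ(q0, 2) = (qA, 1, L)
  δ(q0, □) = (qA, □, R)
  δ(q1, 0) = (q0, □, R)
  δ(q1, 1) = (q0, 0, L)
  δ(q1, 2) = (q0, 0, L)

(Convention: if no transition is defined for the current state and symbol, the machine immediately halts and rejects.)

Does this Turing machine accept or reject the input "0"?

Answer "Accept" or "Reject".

Execution trace:
Initial: [q0]0
Step 1: δ(q0, 0) = (qA, □, L) → [qA]□□

The machine reaches the accept state qA and halts.

Answer: Accept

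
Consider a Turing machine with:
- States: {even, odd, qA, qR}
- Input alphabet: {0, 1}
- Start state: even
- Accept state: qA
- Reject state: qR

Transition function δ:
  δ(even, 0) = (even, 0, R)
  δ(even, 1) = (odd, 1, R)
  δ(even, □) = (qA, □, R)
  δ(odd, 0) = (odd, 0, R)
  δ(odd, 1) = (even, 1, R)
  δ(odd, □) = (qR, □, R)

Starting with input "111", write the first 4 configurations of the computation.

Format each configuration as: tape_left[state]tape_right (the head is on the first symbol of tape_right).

Transitions applied:
Step 1: δ(even, 1) = (odd, 1, R)
Step 2: δ(odd, 1) = (even, 1, R)
Step 3: δ(even, 1) = (odd, 1, R)

The first 4 configurations are:
[even]111 ⊢ 1[odd]11 ⊢ 11[even]1 ⊢ 111[odd]□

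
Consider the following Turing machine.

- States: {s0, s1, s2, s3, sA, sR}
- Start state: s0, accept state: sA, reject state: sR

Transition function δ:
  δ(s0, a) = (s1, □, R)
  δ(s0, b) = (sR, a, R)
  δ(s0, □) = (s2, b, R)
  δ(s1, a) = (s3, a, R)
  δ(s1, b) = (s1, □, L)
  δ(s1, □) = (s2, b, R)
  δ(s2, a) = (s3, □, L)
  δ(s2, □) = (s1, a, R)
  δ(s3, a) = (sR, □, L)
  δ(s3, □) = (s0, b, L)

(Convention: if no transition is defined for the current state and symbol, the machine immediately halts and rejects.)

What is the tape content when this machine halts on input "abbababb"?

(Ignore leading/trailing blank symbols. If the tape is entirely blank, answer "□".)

Execution trace:
Initial: [s0]abbababb
Step 1: δ(s0, a) = (s1, □, R) → □[s1]bbababb
Step 2: δ(s1, b) = (s1, □, L) → [s1]□□bababb
Step 3: δ(s1, □) = (s2, b, R) → b[s2]□bababb
Step 4: δ(s2, □) = (s1, a, R) → ba[s1]bababb
Step 5: δ(s1, b) = (s1, □, L) → b[s1]a□ababb
Step 6: δ(s1, a) = (s3, a, R) → ba[s3]□ababb
Step 7: δ(s3, □) = (s0, b, L) → b[s0]abababb
Step 8: δ(s0, a) = (s1, □, R) → b□[s1]bababb
Step 9: δ(s1, b) = (s1, □, L) → b[s1]□□ababb
Step 10: δ(s1, □) = (s2, b, R) → bb[s2]□ababb
Step 11: δ(s2, □) = (s1, a, R) → bba[s1]ababb
Step 12: δ(s1, a) = (s3, a, R) → bbaa[s3]babb

No transition is defined for δ(s3, b). By convention the machine halts and rejects.

Final tape (ignoring leading/trailing blanks): bbaababb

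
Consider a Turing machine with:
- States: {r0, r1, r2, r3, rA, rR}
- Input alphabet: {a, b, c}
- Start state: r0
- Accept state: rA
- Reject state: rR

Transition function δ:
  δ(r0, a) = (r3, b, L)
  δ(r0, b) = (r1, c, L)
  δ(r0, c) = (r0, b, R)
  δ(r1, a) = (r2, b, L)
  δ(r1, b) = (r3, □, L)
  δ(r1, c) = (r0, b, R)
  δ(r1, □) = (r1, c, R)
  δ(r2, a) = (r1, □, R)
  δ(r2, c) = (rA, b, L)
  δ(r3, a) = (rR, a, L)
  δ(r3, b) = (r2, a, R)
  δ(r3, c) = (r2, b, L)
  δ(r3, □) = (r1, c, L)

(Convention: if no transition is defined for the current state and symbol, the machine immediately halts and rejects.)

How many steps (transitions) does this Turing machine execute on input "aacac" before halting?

Execution trace:
Initial: [r0]aacac
Step 1: δ(r0, a) = (r3, b, L) → [r3]□bacac
Step 2: δ(r3, □) = (r1, c, L) → [r1]□cbacac
Step 3: δ(r1, □) = (r1, c, R) → c[r1]cbacac
Step 4: δ(r1, c) = (r0, b, R) → cb[r0]bacac
Step 5: δ(r0, b) = (r1, c, L) → c[r1]bcacac
Step 6: δ(r1, b) = (r3, □, L) → [r3]c□cacac
Step 7: δ(r3, c) = (r2, b, L) → [r2]□b□cacac

No transition is defined for δ(r2, □). By convention the machine halts and rejects.

The machine executed 7 steps before halting.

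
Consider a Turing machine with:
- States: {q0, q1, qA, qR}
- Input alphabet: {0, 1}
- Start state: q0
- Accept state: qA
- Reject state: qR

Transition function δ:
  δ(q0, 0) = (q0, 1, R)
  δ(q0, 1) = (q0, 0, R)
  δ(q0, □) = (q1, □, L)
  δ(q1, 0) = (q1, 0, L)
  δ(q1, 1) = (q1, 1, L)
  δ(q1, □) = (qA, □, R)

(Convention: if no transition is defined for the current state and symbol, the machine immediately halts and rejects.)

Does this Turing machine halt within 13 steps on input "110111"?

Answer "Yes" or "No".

Execution trace:
Initial: [q0]110111
Step 1: δ(q0, 1) = (q0, 0, R) → 0[q0]10111
Step 2: δ(q0, 1) = (q0, 0, R) → 00[q0]0111
Step 3: δ(q0, 0) = (q0, 1, R) → 001[q0]111
Step 4: δ(q0, 1) = (q0, 0, R) → 0010[q0]11
Step 5: δ(q0, 1) = (q0, 0, R) → 00100[q0]1
Step 6: δ(q0, 1) = (q0, 0, R) → 001000[q0]□
Step 7: δ(q0, □) = (q1, □, L) → 00100[q1]0□
Step 8: δ(q1, 0) = (q1, 0, L) → 0010[q1]00□
Step 9: δ(q1, 0) = (q1, 0, L) → 001[q1]000□
Step 10: δ(q1, 0) = (q1, 0, L) → 00[q1]1000□
Step 11: δ(q1, 1) = (q1, 1, L) → 0[q1]01000□
Step 12: δ(q1, 0) = (q1, 0, L) → [q1]001000□
Step 13: δ(q1, 0) = (q1, 0, L) → [q1]□001000□

The machine has not reached a halting state after 13 steps.
The machine did not halt within the 13-step bound.

Answer: No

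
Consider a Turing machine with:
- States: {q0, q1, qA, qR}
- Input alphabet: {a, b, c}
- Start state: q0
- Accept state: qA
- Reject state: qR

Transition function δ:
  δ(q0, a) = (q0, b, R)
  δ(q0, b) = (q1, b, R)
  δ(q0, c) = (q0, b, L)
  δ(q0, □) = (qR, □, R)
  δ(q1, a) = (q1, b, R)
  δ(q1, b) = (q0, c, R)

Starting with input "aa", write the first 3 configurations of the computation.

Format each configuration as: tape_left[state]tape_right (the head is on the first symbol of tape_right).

Transitions applied:
Step 1: δ(q0, a) = (q0, b, R)
Step 2: δ(q0, a) = (q0, b, R)

The first 3 configurations are:
[q0]aa ⊢ b[q0]a ⊢ bb[q0]□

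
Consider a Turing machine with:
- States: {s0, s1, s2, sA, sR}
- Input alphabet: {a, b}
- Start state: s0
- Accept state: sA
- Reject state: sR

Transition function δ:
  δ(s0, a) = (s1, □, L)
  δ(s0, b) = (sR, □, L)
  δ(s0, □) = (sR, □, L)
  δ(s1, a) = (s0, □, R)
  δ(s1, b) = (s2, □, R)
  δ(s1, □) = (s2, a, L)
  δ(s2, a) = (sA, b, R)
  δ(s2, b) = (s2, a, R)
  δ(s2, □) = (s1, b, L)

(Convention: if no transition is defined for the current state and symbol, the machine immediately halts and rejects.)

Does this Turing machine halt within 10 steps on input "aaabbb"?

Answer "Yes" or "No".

Execution trace:
Initial: [s0]aaabbb
Step 1: δ(s0, a) = (s1, □, L) → [s1]□□aabbb
Step 2: δ(s1, □) = (s2, a, L) → [s2]□a□aabbb
Step 3: δ(s2, □) = (s1, b, L) → [s1]□ba□aabbb
Step 4: δ(s1, □) = (s2, a, L) → [s2]□aba□aabbb
Step 5: δ(s2, □) = (s1, b, L) → [s1]□baba□aabbb
Step 6: δ(s1, □) = (s2, a, L) → [s2]□ababa□aabbb
Step 7: δ(s2, □) = (s1, b, L) → [s1]□bababa□aabbb
Step 8: δ(s1, □) = (s2, a, L) → [s2]□abababa□aabbb
Step 9: δ(s2, □) = (s1, b, L) → [s1]□babababa□aabbb
Step 10: δ(s1, □) = (s2, a, L) → [s2]□ababababa□aabbb

The machine has not reached a halting state after 10 steps.
The machine did not halt within the 10-step bound.

Answer: No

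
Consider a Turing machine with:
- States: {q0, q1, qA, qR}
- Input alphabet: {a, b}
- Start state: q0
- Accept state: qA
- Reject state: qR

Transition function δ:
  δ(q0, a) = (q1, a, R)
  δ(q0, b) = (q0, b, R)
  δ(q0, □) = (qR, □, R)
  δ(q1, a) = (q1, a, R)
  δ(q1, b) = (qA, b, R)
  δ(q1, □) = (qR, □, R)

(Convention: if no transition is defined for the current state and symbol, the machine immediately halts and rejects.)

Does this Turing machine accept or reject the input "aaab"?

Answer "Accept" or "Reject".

Execution trace:
Initial: [q0]aaab
Step 1: δ(q0, a) = (q1, a, R) → a[q1]aab
Step 2: δ(q1, a) = (q1, a, R) → aa[q1]ab
Step 3: δ(q1, a) = (q1, a, R) → aaa[q1]b
Step 4: δ(q1, b) = (qA, b, R) → aaab[qA]□

The machine reaches the accept state qA and halts.

Answer: Accept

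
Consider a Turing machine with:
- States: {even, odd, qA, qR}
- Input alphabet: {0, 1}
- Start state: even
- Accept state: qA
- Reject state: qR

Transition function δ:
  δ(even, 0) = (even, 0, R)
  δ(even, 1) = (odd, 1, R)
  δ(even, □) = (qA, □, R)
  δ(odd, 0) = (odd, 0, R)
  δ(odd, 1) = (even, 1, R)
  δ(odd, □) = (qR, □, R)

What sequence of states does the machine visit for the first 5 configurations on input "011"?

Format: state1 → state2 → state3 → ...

Execution trace:
Initial: [even]011
Step 1: δ(even, 0) = (even, 0, R) → 0[even]11
Step 2: δ(even, 1) = (odd, 1, R) → 01[odd]1
Step 3: δ(odd, 1) = (even, 1, R) → 011[even]□
Step 4: δ(even, □) = (qA, □, R) → 011□[qA]□

The machine reaches the accept state qA and halts.

State sequence: even → even → odd → even → qA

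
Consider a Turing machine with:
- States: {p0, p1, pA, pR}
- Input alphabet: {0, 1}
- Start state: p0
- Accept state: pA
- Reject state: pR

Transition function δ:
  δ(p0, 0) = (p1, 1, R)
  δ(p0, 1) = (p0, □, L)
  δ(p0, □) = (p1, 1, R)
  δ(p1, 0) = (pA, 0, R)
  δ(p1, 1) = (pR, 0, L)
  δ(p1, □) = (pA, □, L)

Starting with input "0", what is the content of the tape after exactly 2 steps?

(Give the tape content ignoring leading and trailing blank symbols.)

Execution trace:
Initial: [p0]0
Step 1: δ(p0, 0) = (p1, 1, R) → 1[p1]□
Step 2: δ(p1, □) = (pA, □, L) → [pA]1□

The machine reaches the accept state pA and halts.

After 2 steps, the tape (ignoring leading/trailing blanks) is: 1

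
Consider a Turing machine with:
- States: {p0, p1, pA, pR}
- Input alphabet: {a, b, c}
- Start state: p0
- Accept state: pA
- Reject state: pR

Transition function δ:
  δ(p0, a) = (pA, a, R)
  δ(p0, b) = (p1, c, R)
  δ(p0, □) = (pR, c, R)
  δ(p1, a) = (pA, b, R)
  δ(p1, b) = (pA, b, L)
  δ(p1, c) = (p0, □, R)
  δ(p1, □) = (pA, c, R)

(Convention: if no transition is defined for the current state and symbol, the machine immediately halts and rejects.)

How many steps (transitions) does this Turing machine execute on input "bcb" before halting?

Execution trace:
Initial: [p0]bcb
Step 1: δ(p0, b) = (p1, c, R) → c[p1]cb
Step 2: δ(p1, c) = (p0, □, R) → c□[p0]b
Step 3: δ(p0, b) = (p1, c, R) → c□c[p1]□
Step 4: δ(p1, □) = (pA, c, R) → c□cc[pA]□

The machine reaches the accept state pA and halts.

The machine executed 4 steps before halting.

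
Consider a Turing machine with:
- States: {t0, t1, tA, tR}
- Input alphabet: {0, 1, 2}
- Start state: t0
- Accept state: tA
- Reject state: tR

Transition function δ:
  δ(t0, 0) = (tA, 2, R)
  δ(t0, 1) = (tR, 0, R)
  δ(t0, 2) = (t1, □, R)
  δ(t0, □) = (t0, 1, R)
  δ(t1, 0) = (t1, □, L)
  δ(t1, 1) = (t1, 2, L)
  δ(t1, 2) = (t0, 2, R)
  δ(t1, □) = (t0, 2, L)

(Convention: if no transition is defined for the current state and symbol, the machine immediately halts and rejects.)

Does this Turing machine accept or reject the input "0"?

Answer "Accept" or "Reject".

Execution trace:
Initial: [t0]0
Step 1: δ(t0, 0) = (tA, 2, R) → 2[tA]□

The machine reaches the accept state tA and halts.

Answer: Accept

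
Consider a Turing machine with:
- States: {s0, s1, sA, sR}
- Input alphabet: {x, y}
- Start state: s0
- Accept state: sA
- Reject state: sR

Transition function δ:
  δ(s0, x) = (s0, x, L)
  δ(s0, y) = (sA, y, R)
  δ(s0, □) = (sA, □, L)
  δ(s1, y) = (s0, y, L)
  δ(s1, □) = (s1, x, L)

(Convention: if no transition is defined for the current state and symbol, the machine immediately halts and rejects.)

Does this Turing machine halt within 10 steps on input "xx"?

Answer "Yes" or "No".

Execution trace:
Initial: [s0]xx
Step 1: δ(s0, x) = (s0, x, L) → [s0]□xx
Step 2: δ(s0, □) = (sA, □, L) → [sA]□□xx

The machine reaches the accept state sA and halts.
The machine halted after 2 steps (within the 10-step bound).

Answer: Yes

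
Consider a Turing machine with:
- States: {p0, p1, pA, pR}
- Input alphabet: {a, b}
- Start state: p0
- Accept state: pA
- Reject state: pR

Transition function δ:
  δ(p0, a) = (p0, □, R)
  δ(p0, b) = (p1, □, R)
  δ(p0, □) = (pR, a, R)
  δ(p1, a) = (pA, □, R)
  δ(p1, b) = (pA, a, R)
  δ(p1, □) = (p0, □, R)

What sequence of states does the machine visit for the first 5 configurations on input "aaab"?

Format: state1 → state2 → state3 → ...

Execution trace:
Initial: [p0]aaab
Step 1: δ(p0, a) = (p0, □, R) → □[p0]aab
Step 2: δ(p0, a) = (p0, □, R) → □□[p0]ab
Step 3: δ(p0, a) = (p0, □, R) → □□□[p0]b
Step 4: δ(p0, b) = (p1, □, R) → □□□□[p1]□

State sequence: p0 → p0 → p0 → p0 → p1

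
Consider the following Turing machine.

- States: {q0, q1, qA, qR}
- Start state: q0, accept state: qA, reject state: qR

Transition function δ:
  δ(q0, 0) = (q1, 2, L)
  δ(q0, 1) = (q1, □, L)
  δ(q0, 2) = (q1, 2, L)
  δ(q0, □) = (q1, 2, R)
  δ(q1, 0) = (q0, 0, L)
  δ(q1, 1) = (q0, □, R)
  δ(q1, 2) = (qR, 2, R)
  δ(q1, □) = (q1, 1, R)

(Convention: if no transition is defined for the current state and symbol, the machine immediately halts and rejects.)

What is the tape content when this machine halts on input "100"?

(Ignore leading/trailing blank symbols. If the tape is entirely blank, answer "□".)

Execution trace:
Initial: [q0]100
Step 1: δ(q0, 1) = (q1, □, L) → [q1]□□00
Step 2: δ(q1, □) = (q1, 1, R) → 1[q1]□00
Step 3: δ(q1, □) = (q1, 1, R) → 11[q1]00
Step 4: δ(q1, 0) = (q0, 0, L) → 1[q0]100
Step 5: δ(q0, 1) = (q1, □, L) → [q1]1□00
Step 6: δ(q1, 1) = (q0, □, R) → □[q0]□00
Step 7: δ(q0, □) = (q1, 2, R) → □2[q1]00
Step 8: δ(q1, 0) = (q0, 0, L) → □[q0]200
Step 9: δ(q0, 2) = (q1, 2, L) → [q1]□200
Step 10: δ(q1, □) = (q1, 1, R) → 1[q1]200
Step 11: δ(q1, 2) = (qR, 2, R) → 12[qR]00

The machine reaches the reject state qR and halts.

Final tape (ignoring leading/trailing blanks): 1200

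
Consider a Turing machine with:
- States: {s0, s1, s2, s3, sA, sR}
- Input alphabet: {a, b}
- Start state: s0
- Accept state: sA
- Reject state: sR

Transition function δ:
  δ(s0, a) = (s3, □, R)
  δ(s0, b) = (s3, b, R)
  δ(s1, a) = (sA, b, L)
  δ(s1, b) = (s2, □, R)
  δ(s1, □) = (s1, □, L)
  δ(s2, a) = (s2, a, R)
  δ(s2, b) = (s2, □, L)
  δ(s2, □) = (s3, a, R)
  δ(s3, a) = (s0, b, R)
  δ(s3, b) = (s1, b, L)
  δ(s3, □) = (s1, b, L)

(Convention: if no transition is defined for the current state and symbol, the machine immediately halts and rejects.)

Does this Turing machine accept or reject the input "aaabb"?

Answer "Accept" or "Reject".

Execution trace:
Initial: [s0]aaabb
Step 1: δ(s0, a) = (s3, □, R) → □[s3]aabb
Step 2: δ(s3, a) = (s0, b, R) → □b[s0]abb
Step 3: δ(s0, a) = (s3, □, R) → □b□[s3]bb
Step 4: δ(s3, b) = (s1, b, L) → □b[s1]□bb
Step 5: δ(s1, □) = (s1, □, L) → □[s1]b□bb
Step 6: δ(s1, b) = (s2, □, R) → □□[s2]□bb
Step 7: δ(s2, □) = (s3, a, R) → □□a[s3]bb
Step 8: δ(s3, b) = (s1, b, L) → □□[s1]abb
Step 9: δ(s1, a) = (sA, b, L) → □[sA]□bbb

The machine reaches the accept state sA and halts.

Answer: Accept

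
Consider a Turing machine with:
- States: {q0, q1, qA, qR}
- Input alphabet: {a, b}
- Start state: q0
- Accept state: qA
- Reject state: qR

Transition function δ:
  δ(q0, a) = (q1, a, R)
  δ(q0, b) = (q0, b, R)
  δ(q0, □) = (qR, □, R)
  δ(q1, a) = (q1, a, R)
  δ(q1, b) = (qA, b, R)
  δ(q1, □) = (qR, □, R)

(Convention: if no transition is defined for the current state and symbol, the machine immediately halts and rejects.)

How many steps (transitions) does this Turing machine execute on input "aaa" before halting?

Execution trace:
Initial: [q0]aaa
Step 1: δ(q0, a) = (q1, a, R) → a[q1]aa
Step 2: δ(q1, a) = (q1, a, R) → aa[q1]a
Step 3: δ(q1, a) = (q1, a, R) → aaa[q1]□
Step 4: δ(q1, □) = (qR, □, R) → aaa□[qR]□

The machine reaches the reject state qR and halts.

The machine executed 4 steps before halting.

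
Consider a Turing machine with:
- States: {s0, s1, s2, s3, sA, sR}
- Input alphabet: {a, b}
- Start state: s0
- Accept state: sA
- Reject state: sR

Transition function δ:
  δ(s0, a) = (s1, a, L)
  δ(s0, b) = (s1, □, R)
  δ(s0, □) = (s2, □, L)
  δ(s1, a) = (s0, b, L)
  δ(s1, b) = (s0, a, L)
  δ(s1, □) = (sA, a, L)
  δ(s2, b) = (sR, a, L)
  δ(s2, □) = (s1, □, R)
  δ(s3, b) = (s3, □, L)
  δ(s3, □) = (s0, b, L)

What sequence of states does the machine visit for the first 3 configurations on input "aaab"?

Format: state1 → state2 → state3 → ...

Execution trace:
Initial: [s0]aaab
Step 1: δ(s0, a) = (s1, a, L) → [s1]□aaab
Step 2: δ(s1, □) = (sA, a, L) → [sA]□aaaab

The machine reaches the accept state sA and halts.

State sequence: s0 → s1 → sA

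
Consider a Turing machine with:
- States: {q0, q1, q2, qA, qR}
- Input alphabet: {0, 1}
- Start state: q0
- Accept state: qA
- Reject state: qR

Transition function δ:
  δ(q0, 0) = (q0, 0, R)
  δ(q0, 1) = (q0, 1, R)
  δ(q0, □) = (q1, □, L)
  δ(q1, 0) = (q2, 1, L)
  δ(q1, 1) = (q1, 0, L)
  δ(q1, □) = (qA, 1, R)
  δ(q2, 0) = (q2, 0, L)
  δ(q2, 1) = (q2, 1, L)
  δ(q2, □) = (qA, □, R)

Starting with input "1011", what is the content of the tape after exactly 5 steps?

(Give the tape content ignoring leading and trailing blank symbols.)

Execution trace:
Initial: [q0]1011
Step 1: δ(q0, 1) = (q0, 1, R) → 1[q0]011
Step 2: δ(q0, 0) = (q0, 0, R) → 10[q0]11
Step 3: δ(q0, 1) = (q0, 1, R) → 101[q0]1
Step 4: δ(q0, 1) = (q0, 1, R) → 1011[q0]□
Step 5: δ(q0, □) = (q1, □, L) → 101[q1]1□

After 5 steps, the tape (ignoring leading/trailing blanks) is: 1011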